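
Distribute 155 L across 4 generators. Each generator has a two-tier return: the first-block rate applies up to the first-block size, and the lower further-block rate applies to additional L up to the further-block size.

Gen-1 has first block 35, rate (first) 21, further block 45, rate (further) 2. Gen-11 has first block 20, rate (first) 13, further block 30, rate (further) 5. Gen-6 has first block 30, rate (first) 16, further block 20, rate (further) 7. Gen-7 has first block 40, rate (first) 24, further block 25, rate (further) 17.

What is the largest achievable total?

Order all 8 blocks by rate: Gen-7/T1 24 > Gen-1/T1 21 > Gen-7/T2 17 > Gen-6/T1 16 > Gen-11/T1 13 > Gen-6/T2 7 > Gen-11/T2 5 > Gen-1/T2 2.
Fill Gen-7 T1 block (40 at 24) ; 115 left.
Fill Gen-1 T1 block (35 at 21) ; 80 left.
Fill Gen-7 T2 block (25 at 17) ; 55 left.
Gen-6/T1 (16): +30 ; 25 left.
Fill Gen-11 T1 block (20 at 13) ; 5 left.
Gen-6/T2: +5 of 20 at 7; pool empty.
Total = 24×40 + 21×35 + 17×25 + 16×30 + 13×20 + 7×5 = 2895.

2895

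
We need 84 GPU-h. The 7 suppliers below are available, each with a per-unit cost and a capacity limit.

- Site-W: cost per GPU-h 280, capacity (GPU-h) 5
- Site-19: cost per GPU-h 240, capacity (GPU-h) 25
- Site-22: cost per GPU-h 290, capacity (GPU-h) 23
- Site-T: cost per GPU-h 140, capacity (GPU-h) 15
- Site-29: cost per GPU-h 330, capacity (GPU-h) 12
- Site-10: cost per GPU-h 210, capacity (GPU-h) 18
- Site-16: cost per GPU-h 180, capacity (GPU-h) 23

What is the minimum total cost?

16860

Cheapest first:
Take 15 from Site-T at 140 ; need 69 more.
Site-16 (180): use full 23 ; 46 GPU-h to go.
Take 18 from Site-10 at 210 ; need 28 more.
Site-19 (240): use full 25 ; 3 GPU-h to go.
Site-W (280): take the remaining 3 ; done.
Site-22, Site-29: unused.
Cost = 15×140 + 23×180 + 18×210 + 25×240 + 3×280 = 16860.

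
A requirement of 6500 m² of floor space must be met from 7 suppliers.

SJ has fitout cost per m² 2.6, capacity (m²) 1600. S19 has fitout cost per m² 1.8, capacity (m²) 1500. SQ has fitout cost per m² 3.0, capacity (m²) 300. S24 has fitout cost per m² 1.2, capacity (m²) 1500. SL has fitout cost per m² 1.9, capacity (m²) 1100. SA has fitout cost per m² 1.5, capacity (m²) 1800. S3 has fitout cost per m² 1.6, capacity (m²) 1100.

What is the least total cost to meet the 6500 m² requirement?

10100

Fill from the cheapest supplier first.
S24 (1.2): use full 1500 ; 5000 m² to go.
SA (1.5): use full 1800 ; 3200 m² to go.
S3 at 1.6: take all 1100 m² ; 2100 still needed.
S19 (1.8): use full 1500 ; 600 m² to go.
Take 600 from SL at 1.9 to finish.
SJ, SQ: unused.
Cost = 1500×1.2 + 1800×1.5 + 1100×1.6 + 1500×1.8 + 600×1.9 = 10100.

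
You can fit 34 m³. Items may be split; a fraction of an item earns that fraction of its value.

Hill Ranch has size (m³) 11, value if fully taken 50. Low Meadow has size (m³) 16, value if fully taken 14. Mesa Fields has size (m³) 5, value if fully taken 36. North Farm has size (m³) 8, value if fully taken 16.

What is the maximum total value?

110.75

Rank by value-to-size ratio: Mesa Fields 36/5≈7.2, Hill Ranch 50/11≈4.55, North Farm 16/8≈2, Low Meadow 14/16≈0.875.
All 5 m³ of Mesa Fields fit (value 36) ; 29 remain.
Take all of Hill Ranch (11 m³, value 50) ; 18 m³ left.
North Farm: take in full, 8 m³ for value 16 ; 10 left.
Fill the last 10 m³ with part of Low Meadow: 10/16 of it earns 8.75.
Total value = 110.75.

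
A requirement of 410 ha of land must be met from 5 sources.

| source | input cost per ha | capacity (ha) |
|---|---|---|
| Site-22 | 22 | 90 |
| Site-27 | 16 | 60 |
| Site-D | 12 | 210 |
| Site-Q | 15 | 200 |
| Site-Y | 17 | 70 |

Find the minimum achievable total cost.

Use sources in increasing cost order.
Site-D (12): use full 210 — 200 ha to go.
Take 200 from Site-Q at 15 — need 0 more.
Site-27, Site-Y, Site-22: unused.
Cost = 210×12 + 200×15 = 5520.

5520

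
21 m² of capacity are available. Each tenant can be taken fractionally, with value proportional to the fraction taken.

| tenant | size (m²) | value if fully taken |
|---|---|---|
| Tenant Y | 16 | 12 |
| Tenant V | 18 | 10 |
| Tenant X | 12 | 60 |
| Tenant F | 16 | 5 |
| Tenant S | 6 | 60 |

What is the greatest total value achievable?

122.25

Sort by value density: Tenant S 60/6≈10, Tenant X 60/12≈5, Tenant Y 12/16≈0.75, Tenant V 10/18≈0.556, Tenant F 5/16≈0.312.
All 6 m² of Tenant S fit (value 60) ; 15 remain.
Tenant X: take in full, 12 m² for value 60 ; 3 left.
3 m² left: a 3/16 share of Tenant Y gives 12×3/16 = 2.25.
Total value = 122.25.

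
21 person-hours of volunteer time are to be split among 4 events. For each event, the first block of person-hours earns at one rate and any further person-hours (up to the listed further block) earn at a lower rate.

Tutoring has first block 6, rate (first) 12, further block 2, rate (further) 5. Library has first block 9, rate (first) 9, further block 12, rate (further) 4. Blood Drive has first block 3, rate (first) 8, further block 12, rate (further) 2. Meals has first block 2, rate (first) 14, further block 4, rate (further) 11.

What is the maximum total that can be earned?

225

Order all 8 blocks by rate: Meals/T1 14 > Tutoring/T1 12 > Meals/T2 11 > Library/T1 9 > Blood Drive/T1 8 > Tutoring/T2 5 > Library/T2 4 > Blood Drive/T2 2.
Meals/T1 (14): +2 — 19 left.
Fill Tutoring T1 block (6 at 12) — 13 left.
Meals/T2 (11): +4 — 9 left.
Library T1 at 9: fill all 9 — 0 left.
Total = 14×2 + 12×6 + 11×4 + 9×9 = 225.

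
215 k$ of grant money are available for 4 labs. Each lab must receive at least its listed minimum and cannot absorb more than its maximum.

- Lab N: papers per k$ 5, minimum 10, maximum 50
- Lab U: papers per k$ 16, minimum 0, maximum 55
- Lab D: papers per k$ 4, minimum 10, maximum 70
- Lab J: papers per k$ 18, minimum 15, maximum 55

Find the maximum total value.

2340

Meeting every minimum uses 10+0+10+15 = 35 k$, leaving 180.
Order the labs by papers per k$: Lab J 18 > Lab U 16 > Lab N 5 > Lab D 4.
Give Lab J 40 more to hit its cap of 55 — 140 left.
Lab U takes 55 more to reach its cap of 55 — 85 left.
Lab N: +40 to 50 (cap) — 45 left.
Only 45 left; Lab D takes them to reach 55.
Total = 5×50 + 16×55 + 4×55 + 18×55 = 2340.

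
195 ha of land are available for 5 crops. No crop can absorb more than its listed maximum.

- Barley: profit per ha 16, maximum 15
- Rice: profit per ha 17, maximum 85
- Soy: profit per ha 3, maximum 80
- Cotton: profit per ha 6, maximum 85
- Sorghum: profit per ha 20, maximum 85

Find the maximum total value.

Highest profit per ha first: Sorghum 20 > Rice 17 > Barley 16 > Cotton 6 > Soy 3.
Sorghum takes 85 to reach its cap of 85 — 110 left.
Rice takes 85 to reach its cap of 85 — 25 left.
Barley: +15 to 15 (cap) — 10 left.
Only 10 left; Cotton takes them to reach 10.
Total = 16×15 + 17×85 + 6×10 + 20×85 = 3445.

3445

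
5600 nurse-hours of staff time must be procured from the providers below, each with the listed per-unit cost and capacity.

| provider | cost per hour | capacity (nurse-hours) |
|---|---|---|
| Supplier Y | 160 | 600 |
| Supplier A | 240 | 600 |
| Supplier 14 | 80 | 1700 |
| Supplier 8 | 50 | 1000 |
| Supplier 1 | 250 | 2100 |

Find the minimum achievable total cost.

Use providers in increasing cost order.
Supplier 8 at 50: take all 1000 nurse-hours — 4600 still needed.
Take 1700 from Supplier 14 at 80 — need 2900 more.
Take 600 from Supplier Y at 160 — need 2300 more.
Supplier A (240): use full 600 — 1700 nurse-hours to go.
Take 1700 from Supplier 1 at 250 to finish.
Cost = 1000×50 + 1700×80 + 600×160 + 600×240 + 1700×250 = 851000.

851000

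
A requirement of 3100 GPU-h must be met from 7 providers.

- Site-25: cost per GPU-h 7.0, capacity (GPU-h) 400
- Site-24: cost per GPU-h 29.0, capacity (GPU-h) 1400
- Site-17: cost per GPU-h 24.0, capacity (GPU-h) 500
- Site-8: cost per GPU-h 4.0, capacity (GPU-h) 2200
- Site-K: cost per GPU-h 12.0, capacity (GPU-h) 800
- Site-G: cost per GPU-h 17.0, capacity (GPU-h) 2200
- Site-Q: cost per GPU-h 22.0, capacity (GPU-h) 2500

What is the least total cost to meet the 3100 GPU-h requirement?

Cheapest first:
Site-8 at 4.0: take all 2200 GPU-h → 900 still needed.
Site-25 (7.0): use full 400 → 500 GPU-h to go.
Take 500 from Site-K at 12.0 to finish.
Site-G, Site-Q, Site-17, Site-24: unused.
Cost = 2200×4.0 + 400×7.0 + 500×12.0 = 17600.

17600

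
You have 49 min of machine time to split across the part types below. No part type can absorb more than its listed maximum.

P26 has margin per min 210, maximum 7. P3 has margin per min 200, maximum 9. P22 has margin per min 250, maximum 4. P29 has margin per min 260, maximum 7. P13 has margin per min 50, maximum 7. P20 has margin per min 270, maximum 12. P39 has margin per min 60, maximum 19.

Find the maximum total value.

Order the part types by margin per min: P20 270 > P29 260 > P22 250 > P26 210 > P3 200 > P39 60 > P13 50.
P20: +12 to 12 (cap) — 37 left.
Give P29 7 to hit its cap of 7 — 30 left.
Give P22 4 to hit its cap of 4 — 26 left.
Give P26 7 to hit its cap of 7 — 19 left.
P3 takes 9 to reach its cap of 9 — 10 left.
P39 has room for 19 but only 10 remain, so it gets 10.
Total = 210×7 + 200×9 + 250×4 + 260×7 + 270×12 + 60×10 = 9930.

9930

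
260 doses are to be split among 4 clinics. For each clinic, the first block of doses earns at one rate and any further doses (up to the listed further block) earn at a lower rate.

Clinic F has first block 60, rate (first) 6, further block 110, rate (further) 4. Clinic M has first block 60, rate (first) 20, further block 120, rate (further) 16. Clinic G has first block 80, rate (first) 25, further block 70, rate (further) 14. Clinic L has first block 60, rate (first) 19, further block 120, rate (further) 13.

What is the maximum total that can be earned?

Rank every tier by rate: Clinic G/T1 25 > Clinic M/T1 20 > Clinic L/T1 19 > Clinic M/T2 16 > Clinic G/T2 14 > Clinic L/T2 13 > Clinic F/T1 6 > Clinic F/T2 4.
Clinic G/T1 (25): +80 — 180 left.
Clinic M/T1 (20): +60 — 120 left.
Clinic L/T1 (19): +60 — 60 left.
60 remain; put them into Clinic M T2 at 16.
Total = 25×80 + 20×60 + 19×60 + 16×60 = 5300.

5300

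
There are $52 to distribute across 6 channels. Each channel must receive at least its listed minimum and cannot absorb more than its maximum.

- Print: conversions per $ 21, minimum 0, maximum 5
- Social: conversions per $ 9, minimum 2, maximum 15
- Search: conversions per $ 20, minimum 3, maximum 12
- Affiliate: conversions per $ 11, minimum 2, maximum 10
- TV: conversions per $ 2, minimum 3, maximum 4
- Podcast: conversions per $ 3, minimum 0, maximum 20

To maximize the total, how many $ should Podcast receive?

Meeting every minimum uses 0+2+3+2+3+0 = 10 $, leaving 42.
Highest conversions per $ first: Print 21 > Search 20 > Affiliate 11 > Social 9 > Podcast 3 > TV 2.
Give Print 5 more to hit its cap of 5 — 37 left.
Search takes 9 more to reach its cap of 12 — 28 left.
Affiliate takes 8 more to reach its cap of 10 — 20 left.
Social takes 13 more to reach its cap of 15 — 7 left.
Podcast has room for 20 more but only 7 remain, so it gets 7.

7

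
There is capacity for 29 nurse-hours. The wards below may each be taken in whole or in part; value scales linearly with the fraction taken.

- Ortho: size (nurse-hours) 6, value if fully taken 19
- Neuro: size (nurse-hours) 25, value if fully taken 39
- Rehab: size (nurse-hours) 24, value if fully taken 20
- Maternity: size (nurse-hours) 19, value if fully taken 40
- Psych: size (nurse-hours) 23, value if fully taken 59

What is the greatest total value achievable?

78

Sort by value density: Ortho 19/6≈3.17, Psych 59/23≈2.57, Maternity 40/19≈2.11, Neuro 39/25≈1.56, Rehab 20/24≈0.833.
Take all of Ortho (6 nurse-hours, value 19) — 23 nurse-hours left.
Take all of Psych (23 nurse-hours, value 59) — 0 nurse-hours left.
Total value = 78.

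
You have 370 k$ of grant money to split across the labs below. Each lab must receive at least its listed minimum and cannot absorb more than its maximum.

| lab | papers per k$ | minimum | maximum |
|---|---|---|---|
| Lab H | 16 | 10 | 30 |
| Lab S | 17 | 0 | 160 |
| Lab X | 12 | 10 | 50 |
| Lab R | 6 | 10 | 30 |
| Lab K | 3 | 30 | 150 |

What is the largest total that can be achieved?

4280

Meeting every minimum uses 10+0+10+10+30 = 60 k$, leaving 310.
Order the labs by papers per k$: Lab S 17 > Lab H 16 > Lab X 12 > Lab R 6 > Lab K 3.
Lab S: +160 to 160 (cap) — 150 left.
Lab H takes 20 more to reach its cap of 30 — 130 left.
Give Lab X 40 more to hit its cap of 50 — 90 left.
Lab R: +20 to 30 (cap) — 70 left.
Lab K has room for 120 more but only 70 remain, so it gets 100.
Total = 16×30 + 17×160 + 12×50 + 6×30 + 3×100 = 4280.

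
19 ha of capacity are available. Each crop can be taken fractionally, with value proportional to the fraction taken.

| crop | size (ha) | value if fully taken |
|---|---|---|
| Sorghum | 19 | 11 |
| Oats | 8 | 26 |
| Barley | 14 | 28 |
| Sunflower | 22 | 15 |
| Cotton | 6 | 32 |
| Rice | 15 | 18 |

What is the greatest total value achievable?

Best value per unit of size first: Cotton 32/6≈5.33, Oats 26/8≈3.25, Barley 28/14≈2, Rice 18/15≈1.2, Sunflower 15/22≈0.682, Sorghum 11/19≈0.579.
Take all of Cotton (6 ha, value 32) — 13 ha left.
All 8 ha of Oats fit (value 26) — 5 remain.
Fill the last 5 ha with part of Barley: 5/14 of it earns 10.
Total value = 68.

68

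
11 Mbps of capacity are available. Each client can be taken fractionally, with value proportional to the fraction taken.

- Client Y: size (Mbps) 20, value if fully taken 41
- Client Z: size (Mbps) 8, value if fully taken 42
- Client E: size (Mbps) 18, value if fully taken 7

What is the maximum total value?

Best value per unit of size first: Client Z 42/8≈5.25, Client Y 41/20≈2.05, Client E 7/18≈0.389.
All 8 Mbps of Client Z fit (value 42) → 3 remain.
Only 3 Mbps remain; take 3/20 of Client Y for value 41×3/20 = 6.15.
Total value = 48.15.

48.15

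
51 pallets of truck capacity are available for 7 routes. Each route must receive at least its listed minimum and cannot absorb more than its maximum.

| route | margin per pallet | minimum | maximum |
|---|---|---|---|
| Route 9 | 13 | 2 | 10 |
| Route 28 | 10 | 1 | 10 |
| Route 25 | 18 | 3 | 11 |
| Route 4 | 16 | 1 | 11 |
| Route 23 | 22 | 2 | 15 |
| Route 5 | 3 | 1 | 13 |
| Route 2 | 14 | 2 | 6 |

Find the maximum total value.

Meeting every minimum uses 2+1+3+1+2+1+2 = 12 pallets, leaving 39.
Order the routes by margin per pallet: Route 23 22 > Route 25 18 > Route 4 16 > Route 2 14 > Route 9 13 > Route 28 10 > Route 5 3.
Route 23 takes 13 more to reach its cap of 15 — 26 left.
Give Route 25 8 more to hit its cap of 11 — 18 left.
Route 4 takes 10 more to reach its cap of 11 — 8 left.
Route 2 takes 4 more to reach its cap of 6 — 4 left.
Route 9: +4 (room for 8) → 6. Pool exhausted.
Total = 13×6 + 10×1 + 18×11 + 16×11 + 22×15 + 3×1 + 14×6 = 879.

879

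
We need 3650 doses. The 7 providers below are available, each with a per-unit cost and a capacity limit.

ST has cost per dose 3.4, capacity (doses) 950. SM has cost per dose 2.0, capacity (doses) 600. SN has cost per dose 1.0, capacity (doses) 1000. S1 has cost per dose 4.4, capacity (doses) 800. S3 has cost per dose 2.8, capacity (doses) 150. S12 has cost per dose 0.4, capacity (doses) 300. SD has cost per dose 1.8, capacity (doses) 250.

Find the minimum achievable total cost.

8180

Cheapest first:
S12 at 0.4: take all 300 doses → 3350 still needed.
Take 1000 from SN at 1.0 → need 2350 more.
Take 250 from SD at 1.8 → need 2100 more.
SM at 2.0: take all 600 doses → 1500 still needed.
S3 (2.8): use full 150 → 1350 doses to go.
ST (3.4): use full 950 → 400 doses to go.
S1 at 4.4: take 400 of its 800 → requirement met.
Cost = 300×0.4 + 1000×1.0 + 250×1.8 + 600×2.0 + 150×2.8 + 950×3.4 + 400×4.4 = 8180.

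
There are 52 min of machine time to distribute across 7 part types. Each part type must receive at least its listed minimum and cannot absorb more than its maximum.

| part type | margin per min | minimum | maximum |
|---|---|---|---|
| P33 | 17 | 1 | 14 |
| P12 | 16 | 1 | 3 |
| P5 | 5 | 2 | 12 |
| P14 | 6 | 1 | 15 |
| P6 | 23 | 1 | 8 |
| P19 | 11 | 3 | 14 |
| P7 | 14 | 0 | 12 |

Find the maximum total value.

786

Meeting every minimum uses 1+1+2+1+1+3+0 = 9 min, leaving 43.
Order the part types by margin per min: P6 23 > P33 17 > P12 16 > P7 14 > P19 11 > P14 6 > P5 5.
P6 takes 7 more to reach its cap of 8 — 36 left.
P33 takes 13 more to reach its cap of 14 — 23 left.
Give P12 2 more to hit its cap of 3 — 21 left.
P7 takes 12 more to reach its cap of 12 — 9 left.
P19 has room for 11 more but only 9 remain, so it gets 12.
Total = 17×14 + 16×3 + 5×2 + 6×1 + 23×8 + 11×12 + 14×12 = 786.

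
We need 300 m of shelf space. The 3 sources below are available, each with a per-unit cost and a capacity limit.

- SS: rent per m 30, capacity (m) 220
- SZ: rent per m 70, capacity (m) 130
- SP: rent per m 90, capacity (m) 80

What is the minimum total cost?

Fill from the cheapest source first.
SS (30): use full 220 → 80 m to go.
SZ (70): take the remaining 80 → done.
SP: unused.
Cost = 220×30 + 80×70 = 12200.

12200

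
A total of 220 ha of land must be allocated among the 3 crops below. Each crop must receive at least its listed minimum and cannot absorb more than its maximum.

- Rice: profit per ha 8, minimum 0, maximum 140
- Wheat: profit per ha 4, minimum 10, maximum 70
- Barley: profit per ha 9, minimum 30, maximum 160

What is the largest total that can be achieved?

Meeting every minimum uses 0+10+30 = 40 ha, leaving 180.
Order the crops by profit per ha: Barley 9 > Rice 8 > Wheat 4.
Give Barley 130 more to hit its cap of 160 ; 50 left.
Rice has room for 140 more but only 50 remain, so it gets 50.
Total = 8×50 + 4×10 + 9×160 = 1880.

1880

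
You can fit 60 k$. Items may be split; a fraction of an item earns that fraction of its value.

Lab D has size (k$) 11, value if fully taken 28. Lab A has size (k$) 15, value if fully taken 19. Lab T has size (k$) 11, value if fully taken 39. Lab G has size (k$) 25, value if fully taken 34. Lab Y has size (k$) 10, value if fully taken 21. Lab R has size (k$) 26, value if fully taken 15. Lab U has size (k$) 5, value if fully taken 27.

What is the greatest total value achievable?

146.28

Best value per unit of size first: Lab U 27/5≈5.4, Lab T 39/11≈3.55, Lab D 28/11≈2.55, Lab Y 21/10≈2.1, Lab G 34/25≈1.36, Lab A 19/15≈1.27, Lab R 15/26≈0.577.
Lab U: take in full, 5 k$ for value 27 → 55 left.
Take all of Lab T (11 k$, value 39) → 44 k$ left.
All 11 k$ of Lab D fit (value 28) → 33 remain.
All 10 k$ of Lab Y fit (value 21) → 23 remain.
Fill the last 23 k$ with part of Lab G: 23/25 of it earns 31.28.
Total value = 146.28.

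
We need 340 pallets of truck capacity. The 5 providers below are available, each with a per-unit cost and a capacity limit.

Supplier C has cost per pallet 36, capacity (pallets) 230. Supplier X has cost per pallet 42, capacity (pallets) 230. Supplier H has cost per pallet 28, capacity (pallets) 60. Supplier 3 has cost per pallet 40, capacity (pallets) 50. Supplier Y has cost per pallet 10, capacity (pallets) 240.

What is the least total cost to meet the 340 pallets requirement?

Fill from the cheapest provider first.
Supplier Y (10): use full 240 — 100 pallets to go.
Take 60 from Supplier H at 28 — need 40 more.
Supplier C (36): take the remaining 40 — done.
Supplier 3, Supplier X: unused.
Cost = 240×10 + 60×28 + 40×36 = 5520.

5520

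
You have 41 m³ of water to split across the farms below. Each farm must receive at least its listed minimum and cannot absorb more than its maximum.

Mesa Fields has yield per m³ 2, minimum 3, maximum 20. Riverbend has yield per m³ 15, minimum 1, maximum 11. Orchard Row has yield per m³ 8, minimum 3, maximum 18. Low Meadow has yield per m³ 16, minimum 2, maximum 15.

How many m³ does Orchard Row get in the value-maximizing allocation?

12

Meeting every minimum uses 3+1+3+2 = 9 m³, leaving 32.
Order the farms by yield per m³: Low Meadow 16 > Riverbend 15 > Orchard Row 8 > Mesa Fields 2.
Give Low Meadow 13 more to hit its cap of 15 — 19 left.
Give Riverbend 10 more to hit its cap of 11 — 9 left.
Orchard Row has room for 15 more but only 9 remain, so it gets 12.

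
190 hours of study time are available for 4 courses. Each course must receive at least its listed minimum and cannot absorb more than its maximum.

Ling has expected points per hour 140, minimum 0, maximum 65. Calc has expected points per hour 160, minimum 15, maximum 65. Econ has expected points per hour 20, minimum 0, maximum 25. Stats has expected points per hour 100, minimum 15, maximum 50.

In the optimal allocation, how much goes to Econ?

Meeting every minimum uses 0+15+0+15 = 30 hours, leaving 160.
Order the courses by expected points per hour: Calc 160 > Ling 140 > Stats 100 > Econ 20.
Calc: +50 to 65 (cap) — 110 left.
Give Ling 65 more to hit its cap of 65 — 45 left.
Give Stats 35 more to hit its cap of 50 — 10 left.
Econ has room for 25 more but only 10 remain, so it gets 10.

10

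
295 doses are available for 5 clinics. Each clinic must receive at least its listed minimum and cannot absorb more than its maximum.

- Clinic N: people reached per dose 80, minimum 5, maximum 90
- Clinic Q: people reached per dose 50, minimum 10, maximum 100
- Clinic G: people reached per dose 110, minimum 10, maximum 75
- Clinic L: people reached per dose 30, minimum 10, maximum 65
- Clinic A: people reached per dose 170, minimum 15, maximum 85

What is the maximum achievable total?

31950

Meeting every minimum uses 5+10+10+10+15 = 50 doses, leaving 245.
Rank by people reached per dose: Clinic A 170 > Clinic G 110 > Clinic N 80 > Clinic Q 50 > Clinic L 30.
Give Clinic A 70 more to hit its cap of 85 — 175 left.
Clinic G: +65 to 75 (cap) — 110 left.
Clinic N: +85 to 90 (cap) — 25 left.
Only 25 left; Clinic Q takes them to reach 35.
Total = 80×90 + 50×35 + 110×75 + 30×10 + 170×85 = 31950.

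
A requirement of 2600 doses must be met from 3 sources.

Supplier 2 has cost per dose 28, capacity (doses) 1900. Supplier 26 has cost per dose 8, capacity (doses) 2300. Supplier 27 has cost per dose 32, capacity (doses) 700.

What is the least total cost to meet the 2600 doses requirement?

26800

Fill from the cheapest source first.
Supplier 26 (8): use full 2300 → 300 doses to go.
Supplier 2 at 28: take 300 of its 1900 → requirement met.
Supplier 27: unused.
Cost = 2300×8 + 300×28 = 26800.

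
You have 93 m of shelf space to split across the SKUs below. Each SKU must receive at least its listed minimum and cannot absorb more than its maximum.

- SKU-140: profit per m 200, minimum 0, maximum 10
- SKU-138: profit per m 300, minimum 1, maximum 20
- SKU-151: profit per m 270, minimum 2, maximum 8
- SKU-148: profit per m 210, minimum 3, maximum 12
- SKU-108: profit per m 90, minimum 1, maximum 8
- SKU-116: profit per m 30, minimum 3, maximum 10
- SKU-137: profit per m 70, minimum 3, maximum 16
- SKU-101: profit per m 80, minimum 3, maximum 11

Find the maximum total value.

Meeting every minimum uses 0+1+2+3+1+3+3+3 = 16 m, leaving 77.
Highest profit per m first: SKU-138 300 > SKU-151 270 > SKU-148 210 > SKU-140 200 > SKU-108 90 > SKU-101 80 > SKU-137 70 > SKU-116 30.
SKU-138: +19 to 20 (cap) → 58 left.
Give SKU-151 6 more to hit its cap of 8 → 52 left.
SKU-148: +9 to 12 (cap) → 43 left.
Give SKU-140 10 more to hit its cap of 10 → 33 left.
SKU-108: +7 to 8 (cap) → 26 left.
SKU-101: +8 to 11 (cap) → 18 left.
SKU-137 takes 13 more to reach its cap of 16 → 5 left.
SKU-116: +5 (room for 7) → 8. Pool exhausted.
Total = 200×10 + 300×20 + 270×8 + 210×12 + 90×8 + 30×8 + 70×16 + 80×11 = 15640.

15640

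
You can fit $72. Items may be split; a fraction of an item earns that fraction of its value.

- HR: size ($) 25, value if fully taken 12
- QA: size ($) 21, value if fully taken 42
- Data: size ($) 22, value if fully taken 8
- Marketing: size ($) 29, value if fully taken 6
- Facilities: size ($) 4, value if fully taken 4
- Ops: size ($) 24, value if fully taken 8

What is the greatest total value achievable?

Sort by value density: QA 42/21≈2, Facilities 4/4≈1, HR 12/25≈0.48, Data 8/22≈0.364, Ops 8/24≈0.333, Marketing 6/29≈0.207.
Take all of QA (21 $, value 42) — 51 $ left.
Take all of Facilities (4 $, value 4) — 47 $ left.
HR: take in full, 25 $ for value 12 — 22 left.
Data: take in full, 22 $ for value 8 — 0 left.
Total value = 66.

66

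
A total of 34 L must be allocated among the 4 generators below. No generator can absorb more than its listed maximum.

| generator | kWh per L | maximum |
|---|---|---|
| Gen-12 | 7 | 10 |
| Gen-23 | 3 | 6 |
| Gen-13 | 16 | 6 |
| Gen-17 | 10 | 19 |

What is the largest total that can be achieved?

Rank by kWh per L: Gen-13 16 > Gen-17 10 > Gen-12 7 > Gen-23 3.
Give Gen-13 6 to hit its cap of 6 ; 28 left.
Gen-17 takes 19 to reach its cap of 19 ; 9 left.
Gen-12 has room for 10 but only 9 remain, so it gets 9.
Total = 7×9 + 16×6 + 10×19 = 349.

349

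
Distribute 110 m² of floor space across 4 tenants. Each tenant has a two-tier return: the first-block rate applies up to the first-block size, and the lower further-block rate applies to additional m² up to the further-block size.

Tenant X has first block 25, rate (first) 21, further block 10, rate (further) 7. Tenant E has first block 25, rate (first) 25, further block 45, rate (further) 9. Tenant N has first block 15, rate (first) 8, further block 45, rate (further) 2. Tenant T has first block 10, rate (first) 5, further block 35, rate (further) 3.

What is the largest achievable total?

Rank every tier by rate: Tenant E/first 25 > Tenant X/first 21 > Tenant E/second 9 > Tenant N/first 8 > Tenant X/second 7 > Tenant T/first 5 > Tenant T/second 3 > Tenant N/second 2.
Fill Tenant E first block (25 at 25) ; 85 left.
Tenant X first at 21: fill all 25 ; 60 left.
Tenant E second at 9: fill all 45 ; 15 left.
Tenant N first at 8: fill all 15 ; 0 left.
Total = 25×25 + 21×25 + 9×45 + 8×15 = 1675.

1675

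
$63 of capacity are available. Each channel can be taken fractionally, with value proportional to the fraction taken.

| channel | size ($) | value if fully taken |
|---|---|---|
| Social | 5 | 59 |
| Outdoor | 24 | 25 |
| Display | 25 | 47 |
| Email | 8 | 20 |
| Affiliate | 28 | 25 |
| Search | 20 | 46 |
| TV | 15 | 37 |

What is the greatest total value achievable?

190.2

Best value per unit of size first: Social 59/5≈11.8, Email 20/8≈2.5, TV 37/15≈2.47, Search 46/20≈2.3, Display 47/25≈1.88, Outdoor 25/24≈1.04, Affiliate 25/28≈0.893.
Take all of Social (5 $, value 59) → 58 $ left.
Email: take in full, 8 $ for value 20 → 50 left.
All 15 $ of TV fit (value 37) → 35 remain.
Take all of Search (20 $, value 46) → 15 $ left.
Only 15 $ remain; take 15/25 of Display for value 47×15/25 = 28.2.
Total value = 190.2.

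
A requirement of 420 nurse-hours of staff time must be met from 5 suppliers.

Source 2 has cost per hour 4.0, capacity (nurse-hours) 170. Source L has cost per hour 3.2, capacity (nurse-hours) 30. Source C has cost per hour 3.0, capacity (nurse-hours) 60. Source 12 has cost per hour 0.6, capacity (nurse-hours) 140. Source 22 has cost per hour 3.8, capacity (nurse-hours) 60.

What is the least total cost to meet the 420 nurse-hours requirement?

Cheapest first:
Source 12 (0.6): use full 140 → 280 nurse-hours to go.
Source C (3.0): use full 60 → 220 nurse-hours to go.
Take 30 from Source L at 3.2 → need 190 more.
Source 22 at 3.8: take all 60 nurse-hours → 130 still needed.
Source 2 (4.0): take the remaining 130 → done.
Cost = 140×0.6 + 60×3.0 + 30×3.2 + 60×3.8 + 130×4.0 = 1108.

1108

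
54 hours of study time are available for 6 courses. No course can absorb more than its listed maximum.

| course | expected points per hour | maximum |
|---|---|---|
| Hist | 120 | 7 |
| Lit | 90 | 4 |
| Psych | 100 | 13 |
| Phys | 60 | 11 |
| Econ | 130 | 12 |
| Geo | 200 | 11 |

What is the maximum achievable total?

6680

Rank by expected points per hour: Geo 200 > Econ 130 > Hist 120 > Psych 100 > Lit 90 > Phys 60.
Give Geo 11 to hit its cap of 11 ; 43 left.
Econ takes 12 to reach its cap of 12 ; 31 left.
Hist: +7 to 7 (cap) ; 24 left.
Psych takes 13 to reach its cap of 13 ; 11 left.
Lit takes 4 to reach its cap of 4 ; 7 left.
Phys: +7 (room for 11) → 7. Pool exhausted.
Total = 120×7 + 90×4 + 100×13 + 60×7 + 130×12 + 200×11 = 6680.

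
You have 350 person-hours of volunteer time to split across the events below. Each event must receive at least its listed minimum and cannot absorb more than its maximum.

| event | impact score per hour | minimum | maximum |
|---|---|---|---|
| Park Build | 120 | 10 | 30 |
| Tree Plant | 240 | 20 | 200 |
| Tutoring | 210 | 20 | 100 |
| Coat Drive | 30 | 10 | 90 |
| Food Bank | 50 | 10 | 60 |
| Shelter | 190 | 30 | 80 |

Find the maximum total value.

74600

Meeting every minimum uses 10+20+20+10+10+30 = 100 person-hours, leaving 250.
Order the events by impact score per hour: Tree Plant 240 > Tutoring 210 > Shelter 190 > Park Build 120 > Food Bank 50 > Coat Drive 30.
Give Tree Plant 180 more to hit its cap of 200 ; 70 left.
Tutoring has room for 80 more but only 70 remain, so it gets 90.
Total = 120×10 + 240×200 + 210×90 + 30×10 + 50×10 + 190×30 = 74600.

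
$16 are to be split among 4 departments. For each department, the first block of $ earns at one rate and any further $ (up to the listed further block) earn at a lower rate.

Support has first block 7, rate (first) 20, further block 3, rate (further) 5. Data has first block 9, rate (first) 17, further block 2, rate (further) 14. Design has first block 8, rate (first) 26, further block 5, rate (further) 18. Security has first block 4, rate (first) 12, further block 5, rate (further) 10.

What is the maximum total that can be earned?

Treat each block as its own option and order by rate: Design/tier1 26 > Support/tier1 20 > Design/tier2 18 > Data/tier1 17 > Data/tier2 14 > Security/tier1 12 > Security/tier2 10 > Support/tier2 5.
Design/tier1 (26): +8 — 8 left.
Fill Support tier1 block (7 at 20) — 1 left.
Design tier2 at 18: only 1 left, fill 1.
Total = 26×8 + 20×7 + 18×1 = 366.

366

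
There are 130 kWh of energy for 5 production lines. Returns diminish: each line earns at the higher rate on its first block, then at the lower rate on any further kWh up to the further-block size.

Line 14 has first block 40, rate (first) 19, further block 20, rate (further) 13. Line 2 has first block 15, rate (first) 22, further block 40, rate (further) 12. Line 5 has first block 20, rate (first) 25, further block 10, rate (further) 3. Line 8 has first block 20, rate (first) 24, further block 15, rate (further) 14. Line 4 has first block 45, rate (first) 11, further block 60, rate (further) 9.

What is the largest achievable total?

Order all 10 blocks by rate: Line 5/T1 25 > Line 8/T1 24 > Line 2/T1 22 > Line 14/T1 19 > Line 8/T2 14 > Line 14/T2 13 > Line 2/T2 12 > Line 4/T1 11 > Line 4/T2 9 > Line 5/T2 3.
Line 5/T1 (25): +20 → 110 left.
Fill Line 8 T1 block (20 at 24) → 90 left.
Line 2 T1 at 22: fill all 15 → 75 left.
Fill Line 14 T1 block (40 at 19) → 35 left.
Line 8 T2 at 14: fill all 15 → 20 left.
Fill Line 14 T2 block (20 at 13) → 0 left.
Total = 25×20 + 24×20 + 22×15 + 19×40 + 14×15 + 13×20 = 2540.

2540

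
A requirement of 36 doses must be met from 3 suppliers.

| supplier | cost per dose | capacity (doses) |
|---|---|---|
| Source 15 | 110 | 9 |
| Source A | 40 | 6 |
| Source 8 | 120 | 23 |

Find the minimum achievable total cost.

3750

Fill from the cheapest supplier first.
Take 6 from Source A at 40 — need 30 more.
Source 15 (110): use full 9 — 21 doses to go.
Take 21 from Source 8 at 120 to finish.
Cost = 6×40 + 9×110 + 21×120 = 3750.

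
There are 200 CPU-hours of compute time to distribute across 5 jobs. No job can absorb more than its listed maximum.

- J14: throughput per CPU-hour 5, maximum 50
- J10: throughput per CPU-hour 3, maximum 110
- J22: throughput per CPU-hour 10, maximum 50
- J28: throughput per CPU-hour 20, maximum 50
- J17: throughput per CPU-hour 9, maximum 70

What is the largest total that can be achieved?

Rank by throughput per CPU-hour: J28 20 > J22 10 > J17 9 > J14 5 > J10 3.
Give J28 50 to hit its cap of 50 — 150 left.
J22: +50 to 50 (cap) — 100 left.
Give J17 70 to hit its cap of 70 — 30 left.
J14: +30 (room for 50) → 30. Pool exhausted.
Total = 5×30 + 10×50 + 20×50 + 9×70 = 2280.

2280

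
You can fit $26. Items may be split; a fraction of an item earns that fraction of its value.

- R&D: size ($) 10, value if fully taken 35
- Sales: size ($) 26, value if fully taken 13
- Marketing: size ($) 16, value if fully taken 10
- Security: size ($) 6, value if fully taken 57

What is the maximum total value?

Sort by value density: Security 57/6≈9.5, R&D 35/10≈3.5, Marketing 10/16≈0.625, Sales 13/26≈0.5.
Take all of Security (6 $, value 57) → 20 $ left.
All 10 $ of R&D fit (value 35) → 10 remain.
Only 10 $ remain; take 10/16 of Marketing for value 10×10/16 = 6.25.
Total value = 98.25.

98.25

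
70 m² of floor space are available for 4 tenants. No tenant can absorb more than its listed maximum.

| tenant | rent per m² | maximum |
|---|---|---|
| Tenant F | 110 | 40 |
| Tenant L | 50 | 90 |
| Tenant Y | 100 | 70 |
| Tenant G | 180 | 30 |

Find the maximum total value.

Order the tenants by rent per m²: Tenant G 180 > Tenant F 110 > Tenant Y 100 > Tenant L 50.
Tenant G takes 30 to reach its cap of 30 — 40 left.
Tenant F: +40 to 40 (cap) — 0 left.
Total = 110×40 + 180×30 = 9800.

9800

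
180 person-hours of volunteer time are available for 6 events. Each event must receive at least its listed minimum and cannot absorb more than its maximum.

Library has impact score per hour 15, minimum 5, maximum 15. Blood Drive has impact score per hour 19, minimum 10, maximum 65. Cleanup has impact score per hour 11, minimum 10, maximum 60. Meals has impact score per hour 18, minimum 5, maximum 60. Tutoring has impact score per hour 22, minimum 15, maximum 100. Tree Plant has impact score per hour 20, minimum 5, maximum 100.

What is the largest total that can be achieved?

3665

Meeting every minimum uses 5+10+10+5+15+5 = 50 person-hours, leaving 130.
Order the events by impact score per hour: Tutoring 22 > Tree Plant 20 > Blood Drive 19 > Meals 18 > Library 15 > Cleanup 11.
Tutoring: +85 to 100 (cap) — 45 left.
Tree Plant has room for 95 more but only 45 remain, so it gets 50.
Total = 15×5 + 19×10 + 11×10 + 18×5 + 22×100 + 20×50 = 3665.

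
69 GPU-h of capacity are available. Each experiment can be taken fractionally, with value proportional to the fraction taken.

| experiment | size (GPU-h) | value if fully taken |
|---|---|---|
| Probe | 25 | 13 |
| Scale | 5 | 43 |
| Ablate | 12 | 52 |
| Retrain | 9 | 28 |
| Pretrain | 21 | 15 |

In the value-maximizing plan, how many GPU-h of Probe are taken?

22

Best value per unit of size first: Scale 43/5≈8.6, Ablate 52/12≈4.33, Retrain 28/9≈3.11, Pretrain 15/21≈0.714, Probe 13/25≈0.52.
Scale: take in full, 5 GPU-h for value 43 — 64 left.
Take all of Ablate (12 GPU-h, value 52) — 52 GPU-h left.
Retrain: take in full, 9 GPU-h for value 28 — 43 left.
Pretrain: take in full, 21 GPU-h for value 15 — 22 left.
Fill the last 22 GPU-h with part of Probe: 22/25 of it earns 11.44.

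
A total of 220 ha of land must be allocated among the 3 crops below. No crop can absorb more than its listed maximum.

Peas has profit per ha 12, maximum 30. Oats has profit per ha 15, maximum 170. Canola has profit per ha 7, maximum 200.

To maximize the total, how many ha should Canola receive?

20

Rank by profit per ha: Oats 15 > Peas 12 > Canola 7.
Oats takes 170 to reach its cap of 170 — 50 left.
Peas takes 30 to reach its cap of 30 — 20 left.
Canola has room for 200 but only 20 remain, so it gets 20.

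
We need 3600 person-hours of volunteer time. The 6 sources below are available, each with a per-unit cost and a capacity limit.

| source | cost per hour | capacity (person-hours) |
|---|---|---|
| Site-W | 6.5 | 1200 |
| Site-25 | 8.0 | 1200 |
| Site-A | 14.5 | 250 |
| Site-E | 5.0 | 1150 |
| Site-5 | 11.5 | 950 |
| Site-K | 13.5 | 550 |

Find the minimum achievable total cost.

23725

Cheapest first:
Take 1150 from Site-E at 5.0 — need 2450 more.
Take 1200 from Site-W at 6.5 — need 1250 more.
Site-25 (8.0): use full 1200 — 50 person-hours to go.
Take 50 from Site-5 at 11.5 to finish.
Site-K, Site-A: unused.
Cost = 1150×5.0 + 1200×6.5 + 1200×8.0 + 50×11.5 = 23725.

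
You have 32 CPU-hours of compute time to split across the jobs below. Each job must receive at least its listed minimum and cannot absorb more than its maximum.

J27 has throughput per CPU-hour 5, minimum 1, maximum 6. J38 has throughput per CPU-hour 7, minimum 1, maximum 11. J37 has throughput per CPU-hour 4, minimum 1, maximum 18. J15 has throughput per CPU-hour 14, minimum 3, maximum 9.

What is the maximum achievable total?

Meeting every minimum uses 1+1+1+3 = 6 CPU-hours, leaving 26.
Order the jobs by throughput per CPU-hour: J15 14 > J38 7 > J27 5 > J37 4.
J15: +6 to 9 (cap) — 20 left.
J38 takes 10 more to reach its cap of 11 — 10 left.
Give J27 5 more to hit its cap of 6 — 5 left.
J37 has room for 17 more but only 5 remain, so it gets 6.
Total = 5×6 + 7×11 + 4×6 + 14×9 = 257.

257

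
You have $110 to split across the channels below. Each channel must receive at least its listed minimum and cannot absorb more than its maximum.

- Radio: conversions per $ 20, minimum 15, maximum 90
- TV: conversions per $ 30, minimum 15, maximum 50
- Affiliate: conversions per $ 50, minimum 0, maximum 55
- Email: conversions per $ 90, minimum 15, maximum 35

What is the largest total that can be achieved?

Meeting every minimum uses 15+15+0+15 = 45 $, leaving 65.
Highest conversions per $ first: Email 90 > Affiliate 50 > TV 30 > Radio 20.
Email takes 20 more to reach its cap of 35 — 45 left.
Affiliate: +45 (room for 55) → 45. Pool exhausted.
Total = 20×15 + 30×15 + 50×45 + 90×35 = 6150.

6150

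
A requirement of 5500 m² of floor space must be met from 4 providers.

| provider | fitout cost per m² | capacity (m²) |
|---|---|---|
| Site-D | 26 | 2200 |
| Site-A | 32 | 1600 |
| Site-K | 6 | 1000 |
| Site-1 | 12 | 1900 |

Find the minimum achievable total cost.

Use providers in increasing cost order.
Site-K (6): use full 1000 → 4500 m² to go.
Take 1900 from Site-1 at 12 → need 2600 more.
Site-D (26): use full 2200 → 400 m² to go.
Site-A at 32: take 400 of its 1600 → requirement met.
Cost = 1000×6 + 1900×12 + 2200×26 + 400×32 = 98800.

98800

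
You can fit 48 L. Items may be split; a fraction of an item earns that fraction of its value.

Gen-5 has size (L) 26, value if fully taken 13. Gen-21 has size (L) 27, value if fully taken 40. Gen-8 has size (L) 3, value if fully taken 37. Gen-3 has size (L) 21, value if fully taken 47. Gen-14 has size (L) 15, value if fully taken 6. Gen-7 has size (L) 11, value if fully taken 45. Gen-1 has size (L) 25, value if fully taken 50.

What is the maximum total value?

Sort by value density: Gen-8 37/3≈12.3, Gen-7 45/11≈4.09, Gen-3 47/21≈2.24, Gen-1 50/25≈2, Gen-21 40/27≈1.48, Gen-5 13/26≈0.5, Gen-14 6/15≈0.4.
All 3 L of Gen-8 fit (value 37) — 45 remain.
Take all of Gen-7 (11 L, value 45) — 34 L left.
All 21 L of Gen-3 fit (value 47) — 13 remain.
Only 13 L remain; take 13/25 of Gen-1 for value 50×13/25 = 26.
Total value = 155.

155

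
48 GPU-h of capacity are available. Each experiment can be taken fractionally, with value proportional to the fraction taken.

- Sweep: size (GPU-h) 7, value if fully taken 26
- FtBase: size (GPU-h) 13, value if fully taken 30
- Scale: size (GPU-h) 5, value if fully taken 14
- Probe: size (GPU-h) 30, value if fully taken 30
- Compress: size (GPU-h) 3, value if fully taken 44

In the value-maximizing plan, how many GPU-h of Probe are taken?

20

Best value per unit of size first: Compress 44/3≈14.7, Sweep 26/7≈3.71, Scale 14/5≈2.8, FtBase 30/13≈2.31, Probe 30/30≈1.
Take all of Compress (3 GPU-h, value 44) → 45 GPU-h left.
Take all of Sweep (7 GPU-h, value 26) → 38 GPU-h left.
Scale: take in full, 5 GPU-h for value 14 → 33 left.
Take all of FtBase (13 GPU-h, value 30) → 20 GPU-h left.
Only 20 GPU-h remain; take 20/30 of Probe for value 30×20/30 = 20.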